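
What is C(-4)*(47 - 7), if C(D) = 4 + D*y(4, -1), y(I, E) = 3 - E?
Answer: -480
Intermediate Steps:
C(D) = 4 + 4*D (C(D) = 4 + D*(3 - 1*(-1)) = 4 + D*(3 + 1) = 4 + D*4 = 4 + 4*D)
C(-4)*(47 - 7) = (4 + 4*(-4))*(47 - 7) = (4 - 16)*40 = -12*40 = -480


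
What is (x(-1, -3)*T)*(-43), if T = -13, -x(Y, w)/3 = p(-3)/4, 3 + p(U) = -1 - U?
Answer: 1677/4 ≈ 419.25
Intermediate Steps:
p(U) = -4 - U (p(U) = -3 + (-1 - U) = -4 - U)
x(Y, w) = 3/4 (x(Y, w) = -3*(-4 - 1*(-3))/4 = -3*(-4 + 3)/4 = -(-3)/4 = -3*(-1/4) = 3/4)
(x(-1, -3)*T)*(-43) = ((3/4)*(-13))*(-43) = -39/4*(-43) = 1677/4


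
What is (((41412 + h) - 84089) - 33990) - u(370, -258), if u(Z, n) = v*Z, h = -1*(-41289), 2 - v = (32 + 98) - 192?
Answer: -59058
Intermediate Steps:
v = 64 (v = 2 - ((32 + 98) - 192) = 2 - (130 - 192) = 2 - 1*(-62) = 2 + 62 = 64)
h = 41289
u(Z, n) = 64*Z
(((41412 + h) - 84089) - 33990) - u(370, -258) = (((41412 + 41289) - 84089) - 33990) - 64*370 = ((82701 - 84089) - 33990) - 1*23680 = (-1388 - 33990) - 23680 = -35378 - 23680 = -59058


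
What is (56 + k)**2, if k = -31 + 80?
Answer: 11025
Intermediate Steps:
k = 49
(56 + k)**2 = (56 + 49)**2 = 105**2 = 11025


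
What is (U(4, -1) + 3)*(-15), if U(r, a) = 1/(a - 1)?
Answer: -75/2 ≈ -37.500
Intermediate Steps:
U(r, a) = 1/(-1 + a)
(U(4, -1) + 3)*(-15) = (1/(-1 - 1) + 3)*(-15) = (1/(-2) + 3)*(-15) = (-1/2 + 3)*(-15) = (5/2)*(-15) = -75/2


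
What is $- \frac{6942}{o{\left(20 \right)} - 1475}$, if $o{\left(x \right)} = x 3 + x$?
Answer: $\frac{2314}{465} \approx 4.9763$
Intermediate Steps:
$o{\left(x \right)} = 4 x$ ($o{\left(x \right)} = 3 x + x = 4 x$)
$- \frac{6942}{o{\left(20 \right)} - 1475} = - \frac{6942}{4 \cdot 20 - 1475} = - \frac{6942}{80 - 1475} = - \frac{6942}{-1395} = \left(-6942\right) \left(- \frac{1}{1395}\right) = \frac{2314}{465}$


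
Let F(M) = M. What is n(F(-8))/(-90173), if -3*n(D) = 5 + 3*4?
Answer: 17/270519 ≈ 6.2842e-5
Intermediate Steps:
n(D) = -17/3 (n(D) = -(5 + 3*4)/3 = -(5 + 12)/3 = -1/3*17 = -17/3)
n(F(-8))/(-90173) = -17/3/(-90173) = -17/3*(-1/90173) = 17/270519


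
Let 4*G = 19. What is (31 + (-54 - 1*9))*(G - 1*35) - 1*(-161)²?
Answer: -24953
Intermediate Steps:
G = 19/4 (G = (¼)*19 = 19/4 ≈ 4.7500)
(31 + (-54 - 1*9))*(G - 1*35) - 1*(-161)² = (31 + (-54 - 1*9))*(19/4 - 1*35) - 1*(-161)² = (31 + (-54 - 9))*(19/4 - 35) - 1*25921 = (31 - 63)*(-121/4) - 25921 = -32*(-121/4) - 25921 = 968 - 25921 = -24953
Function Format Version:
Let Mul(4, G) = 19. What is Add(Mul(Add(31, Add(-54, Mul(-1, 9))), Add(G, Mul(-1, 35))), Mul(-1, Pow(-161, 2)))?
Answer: -24953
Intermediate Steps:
G = Rational(19, 4) (G = Mul(Rational(1, 4), 19) = Rational(19, 4) ≈ 4.7500)
Add(Mul(Add(31, Add(-54, Mul(-1, 9))), Add(G, Mul(-1, 35))), Mul(-1, Pow(-161, 2))) = Add(Mul(Add(31, Add(-54, Mul(-1, 9))), Add(Rational(19, 4), Mul(-1, 35))), Mul(-1, Pow(-161, 2))) = Add(Mul(Add(31, Add(-54, -9)), Add(Rational(19, 4), -35)), Mul(-1, 25921)) = Add(Mul(Add(31, -63), Rational(-121, 4)), -25921) = Add(Mul(-32, Rational(-121, 4)), -25921) = Add(968, -25921) = -24953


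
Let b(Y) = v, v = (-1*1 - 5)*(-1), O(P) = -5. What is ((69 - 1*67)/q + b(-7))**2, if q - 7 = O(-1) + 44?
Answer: 19321/529 ≈ 36.524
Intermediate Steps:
v = 6 (v = (-1 - 5)*(-1) = -6*(-1) = 6)
b(Y) = 6
q = 46 (q = 7 + (-5 + 44) = 7 + 39 = 46)
((69 - 1*67)/q + b(-7))**2 = ((69 - 1*67)/46 + 6)**2 = ((69 - 67)*(1/46) + 6)**2 = (2*(1/46) + 6)**2 = (1/23 + 6)**2 = (139/23)**2 = 19321/529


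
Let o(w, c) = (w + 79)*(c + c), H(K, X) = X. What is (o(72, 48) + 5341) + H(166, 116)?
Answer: 19953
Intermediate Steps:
o(w, c) = 2*c*(79 + w) (o(w, c) = (79 + w)*(2*c) = 2*c*(79 + w))
(o(72, 48) + 5341) + H(166, 116) = (2*48*(79 + 72) + 5341) + 116 = (2*48*151 + 5341) + 116 = (14496 + 5341) + 116 = 19837 + 116 = 19953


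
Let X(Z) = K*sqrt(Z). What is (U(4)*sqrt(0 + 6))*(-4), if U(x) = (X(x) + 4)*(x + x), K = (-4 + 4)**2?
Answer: -128*sqrt(6) ≈ -313.53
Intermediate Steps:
K = 0 (K = 0**2 = 0)
X(Z) = 0 (X(Z) = 0*sqrt(Z) = 0)
U(x) = 8*x (U(x) = (0 + 4)*(x + x) = 4*(2*x) = 8*x)
(U(4)*sqrt(0 + 6))*(-4) = ((8*4)*sqrt(0 + 6))*(-4) = (32*sqrt(6))*(-4) = -128*sqrt(6)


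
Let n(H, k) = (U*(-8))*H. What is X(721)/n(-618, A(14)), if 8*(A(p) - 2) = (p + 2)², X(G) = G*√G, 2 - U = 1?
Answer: 7*√721/48 ≈ 3.9158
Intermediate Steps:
U = 1 (U = 2 - 1*1 = 2 - 1 = 1)
X(G) = G^(3/2)
A(p) = 2 + (2 + p)²/8 (A(p) = 2 + (p + 2)²/8 = 2 + (2 + p)²/8)
n(H, k) = -8*H (n(H, k) = (1*(-8))*H = -8*H)
X(721)/n(-618, A(14)) = 721^(3/2)/((-8*(-618))) = (721*√721)/4944 = (721*√721)*(1/4944) = 7*√721/48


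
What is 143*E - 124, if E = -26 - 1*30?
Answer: -8132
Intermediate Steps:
E = -56 (E = -26 - 30 = -56)
143*E - 124 = 143*(-56) - 124 = -8008 - 124 = -8132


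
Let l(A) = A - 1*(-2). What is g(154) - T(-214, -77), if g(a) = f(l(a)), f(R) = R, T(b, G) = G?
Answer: 233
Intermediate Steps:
l(A) = 2 + A (l(A) = A + 2 = 2 + A)
g(a) = 2 + a
g(154) - T(-214, -77) = (2 + 154) - 1*(-77) = 156 + 77 = 233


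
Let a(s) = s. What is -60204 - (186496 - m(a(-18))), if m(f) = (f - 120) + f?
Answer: -246856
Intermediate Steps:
m(f) = -120 + 2*f (m(f) = (-120 + f) + f = -120 + 2*f)
-60204 - (186496 - m(a(-18))) = -60204 - (186496 - (-120 + 2*(-18))) = -60204 - (186496 - (-120 - 36)) = -60204 - (186496 - 1*(-156)) = -60204 - (186496 + 156) = -60204 - 1*186652 = -60204 - 186652 = -246856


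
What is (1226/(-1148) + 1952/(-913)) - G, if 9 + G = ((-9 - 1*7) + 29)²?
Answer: -85530037/524062 ≈ -163.21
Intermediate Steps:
G = 160 (G = -9 + ((-9 - 1*7) + 29)² = -9 + ((-9 - 7) + 29)² = -9 + (-16 + 29)² = -9 + 13² = -9 + 169 = 160)
(1226/(-1148) + 1952/(-913)) - G = (1226/(-1148) + 1952/(-913)) - 1*160 = (1226*(-1/1148) + 1952*(-1/913)) - 160 = (-613/574 - 1952/913) - 160 = -1680117/524062 - 160 = -85530037/524062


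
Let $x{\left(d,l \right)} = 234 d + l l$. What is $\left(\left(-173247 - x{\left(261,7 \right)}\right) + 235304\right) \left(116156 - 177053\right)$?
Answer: $-56877798$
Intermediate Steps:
$x{\left(d,l \right)} = l^{2} + 234 d$ ($x{\left(d,l \right)} = 234 d + l^{2} = l^{2} + 234 d$)
$\left(\left(-173247 - x{\left(261,7 \right)}\right) + 235304\right) \left(116156 - 177053\right) = \left(\left(-173247 - \left(7^{2} + 234 \cdot 261\right)\right) + 235304\right) \left(116156 - 177053\right) = \left(\left(-173247 - \left(49 + 61074\right)\right) + 235304\right) \left(-60897\right) = \left(\left(-173247 - 61123\right) + 235304\right) \left(-60897\right) = \left(-234370 + 235304\right) \left(-60897\right) = 934 \left(-60897\right) = -56877798$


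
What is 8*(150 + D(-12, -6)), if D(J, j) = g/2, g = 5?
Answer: 1220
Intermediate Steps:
D(J, j) = 5/2
8*(150 + D(-12, -6)) = 8*(150 + 5/2) = 8*(305/2) = 1220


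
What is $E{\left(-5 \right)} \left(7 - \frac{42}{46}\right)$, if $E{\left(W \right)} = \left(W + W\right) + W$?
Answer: $- \frac{2100}{23} \approx -91.304$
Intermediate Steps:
$E{\left(W \right)} = 3 W$ ($E{\left(W \right)} = 2 W + W = 3 W$)
$E{\left(-5 \right)} \left(7 - \frac{42}{46}\right) = 3 \left(-5\right) \left(7 - \frac{42}{46}\right) = - 15 \left(7 - \frac{21}{23}\right) = \left(-15\right) \frac{140}{23} = - \frac{2100}{23}$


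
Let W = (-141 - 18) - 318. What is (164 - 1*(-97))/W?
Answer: -29/53 ≈ -0.54717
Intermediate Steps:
W = -477 (W = -159 - 318 = -477)
(164 - 1*(-97))/W = (164 - 1*(-97))/(-477) = (164 + 97)*(-1/477) = 261*(-1/477) = -29/53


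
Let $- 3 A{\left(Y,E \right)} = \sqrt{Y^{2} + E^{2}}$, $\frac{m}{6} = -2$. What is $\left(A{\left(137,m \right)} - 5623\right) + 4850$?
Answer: $-773 - \frac{\sqrt{18913}}{3} \approx -818.84$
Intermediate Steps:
$m = -12$ ($m = 6 \left(-2\right) = -12$)
$A{\left(Y,E \right)} = - \frac{\sqrt{E^{2} + Y^{2}}}{3}$ ($A{\left(Y,E \right)} = - \frac{\sqrt{Y^{2} + E^{2}}}{3} = - \frac{\sqrt{E^{2} + Y^{2}}}{3}$)
$\left(A{\left(137,m \right)} - 5623\right) + 4850 = \left(- \frac{\sqrt{\left(-12\right)^{2} + 137^{2}}}{3} - 5623\right) + 4850 = \left(- \frac{\sqrt{144 + 18769}}{3} - 5623\right) + 4850 = \left(- \frac{\sqrt{18913}}{3} - 5623\right) + 4850 = \left(-5623 - \frac{\sqrt{18913}}{3}\right) + 4850 = -773 - \frac{\sqrt{18913}}{3}$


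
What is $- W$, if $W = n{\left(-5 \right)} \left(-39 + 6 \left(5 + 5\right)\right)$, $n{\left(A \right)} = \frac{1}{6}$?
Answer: $- \frac{7}{2} \approx -3.5$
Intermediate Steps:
$n{\left(A \right)} = \frac{1}{6}$
$W = \frac{7}{2}$ ($W = \frac{-39 + 6 \left(5 + 5\right)}{6} = \frac{-39 + 6 \cdot 10}{6} = \frac{-39 + 60}{6} = \frac{1}{6} \cdot 21 = \frac{7}{2} \approx 3.5$)
$- W = \left(-1\right) \frac{7}{2} = - \frac{7}{2}$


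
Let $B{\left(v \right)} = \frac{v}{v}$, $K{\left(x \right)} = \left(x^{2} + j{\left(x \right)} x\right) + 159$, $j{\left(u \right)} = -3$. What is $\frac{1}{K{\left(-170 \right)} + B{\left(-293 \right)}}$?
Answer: $\frac{1}{29570} \approx 3.3818 \cdot 10^{-5}$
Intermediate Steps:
$K{\left(x \right)} = 159 + x^{2} - 3 x$ ($K{\left(x \right)} = \left(x^{2} - 3 x\right) + 159 = 159 + x^{2} - 3 x$)
$B{\left(v \right)} = 1$
$\frac{1}{K{\left(-170 \right)} + B{\left(-293 \right)}} = \frac{1}{\left(159 + \left(-170\right)^{2} - -510\right) + 1} = \frac{1}{\left(159 + 28900 + 510\right) + 1} = \frac{1}{29569 + 1} = \frac{1}{29570}$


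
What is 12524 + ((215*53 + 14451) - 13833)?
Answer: 24537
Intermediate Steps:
12524 + ((215*53 + 14451) - 13833) = 12524 + ((11395 + 14451) - 13833) = 12524 + (25846 - 13833) = 12524 + 12013 = 24537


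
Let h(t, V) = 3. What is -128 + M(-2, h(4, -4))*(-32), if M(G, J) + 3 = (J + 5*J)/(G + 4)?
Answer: -320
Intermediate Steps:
M(G, J) = -3 + 6*J/(4 + G) (M(G, J) = -3 + (J + 5*J)/(G + 4) = -3 + (6*J)/(4 + G) = -3 + 6*J/(4 + G))
-128 + M(-2, h(4, -4))*(-32) = -128 + (3*(-4 - 1*(-2) + 2*3)/(4 - 2))*(-32) = -128 + (3*(-4 + 2 + 6)/2)*(-32) = -128 + (3*(1/2)*4)*(-32) = -128 + 6*(-32) = -128 - 192 = -320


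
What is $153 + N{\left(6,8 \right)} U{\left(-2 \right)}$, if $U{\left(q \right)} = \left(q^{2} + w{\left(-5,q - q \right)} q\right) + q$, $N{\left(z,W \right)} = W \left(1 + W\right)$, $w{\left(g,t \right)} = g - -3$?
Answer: $585$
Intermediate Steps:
$w{\left(g,t \right)} = 3 + g$ ($w{\left(g,t \right)} = g + 3 = 3 + g$)
$U{\left(q \right)} = q^{2} - q$ ($U{\left(q \right)} = \left(q^{2} + \left(3 - 5\right) q\right) + q = \left(q^{2} - 2 q\right) + q = q^{2} - q$)
$153 + N{\left(6,8 \right)} U{\left(-2 \right)} = 153 + 8 \left(1 + 8\right) \left(- 2 \left(-1 - 2\right)\right) = 153 + 8 \cdot 9 \left(\left(-2\right) \left(-3\right)\right) = 153 + 72 \cdot 6 = 153 + 432 = 585$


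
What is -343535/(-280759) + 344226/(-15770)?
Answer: -45613500292/2213784715 ≈ -20.604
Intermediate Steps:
-343535/(-280759) + 344226/(-15770) = -343535*(-1/280759) + 344226*(-1/15770) = 343535/280759 - 172113/7885 = -45613500292/2213784715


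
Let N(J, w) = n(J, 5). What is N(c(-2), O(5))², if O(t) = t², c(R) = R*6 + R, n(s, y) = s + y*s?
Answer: 7056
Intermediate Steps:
n(s, y) = s + s*y
c(R) = 7*R (c(R) = 6*R + R = 7*R)
N(J, w) = 6*J (N(J, w) = J*(1 + 5) = J*6 = 6*J)
N(c(-2), O(5))² = (6*(7*(-2)))² = (6*(-14))² = (-84)² = 7056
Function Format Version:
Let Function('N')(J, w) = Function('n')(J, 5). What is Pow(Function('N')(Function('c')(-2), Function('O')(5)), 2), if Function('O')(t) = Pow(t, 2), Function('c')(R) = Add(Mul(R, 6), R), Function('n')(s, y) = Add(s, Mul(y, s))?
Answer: 7056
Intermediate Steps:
Function('n')(s, y) = Add(s, Mul(s, y))
Function('c')(R) = Mul(7, R) (Function('c')(R) = Add(Mul(6, R), R) = Mul(7, R))
Function('N')(J, w) = Mul(6, J) (Function('N')(J, w) = Mul(J, Add(1, 5)) = Mul(J, 6) = Mul(6, J))
Pow(Function('N')(Function('c')(-2), Function('O')(5)), 2) = Pow(Mul(6, Mul(7, -2)), 2) = Pow(Mul(6, -14), 2) = Pow(-84, 2) = 7056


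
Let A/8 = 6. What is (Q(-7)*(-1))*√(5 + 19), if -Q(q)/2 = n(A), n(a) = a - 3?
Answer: 180*√6 ≈ 440.91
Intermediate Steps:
A = 48 (A = 8*6 = 48)
n(a) = -3 + a
Q(q) = -90 (Q(q) = -2*(-3 + 48) = -2*45 = -90)
(Q(-7)*(-1))*√(5 + 19) = (-90*(-1))*√(5 + 19) = 90*√24 = 90*(2*√6) = 180*√6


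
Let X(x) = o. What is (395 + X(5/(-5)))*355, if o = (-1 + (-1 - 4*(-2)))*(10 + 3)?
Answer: 167915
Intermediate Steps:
o = 78 (o = (-1 + (-1 + 8))*13 = (-1 + 7)*13 = 6*13 = 78)
X(x) = 78
(395 + X(5/(-5)))*355 = (395 + 78)*355 = 473*355 = 167915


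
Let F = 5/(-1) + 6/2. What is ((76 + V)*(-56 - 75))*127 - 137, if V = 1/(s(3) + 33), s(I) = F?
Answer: -39217656/31 ≈ -1.2651e+6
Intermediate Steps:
F = -2 (F = 5*(-1) + 6*(1/2) = -5 + 3 = -2)
s(I) = -2
V = 1/31 (V = 1/(-2 + 33) = 1/31 ≈ 0.032258)
((76 + V)*(-56 - 75))*127 - 137 = ((76 + 1/31)*(-56 - 75))*127 - 137 = ((2357/31)*(-131))*127 - 137 = -308767/31*127 - 137 = -39213409/31 - 137 = -39217656/31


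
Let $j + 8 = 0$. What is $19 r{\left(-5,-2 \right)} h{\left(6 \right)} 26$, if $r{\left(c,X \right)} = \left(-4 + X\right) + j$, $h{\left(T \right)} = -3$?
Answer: $20748$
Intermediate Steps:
$j = -8$ ($j = -8 + 0 = -8$)
$r{\left(c,X \right)} = -12 + X$ ($r{\left(c,X \right)} = \left(-4 + X\right) - 8 = -12 + X$)
$19 r{\left(-5,-2 \right)} h{\left(6 \right)} 26 = 19 \left(-12 - 2\right) \left(-3\right) 26 = 19 \left(\left(-14\right) \left(-3\right)\right) 26 = 19 \cdot 42 \cdot 26 = 798 \cdot 26 = 20748$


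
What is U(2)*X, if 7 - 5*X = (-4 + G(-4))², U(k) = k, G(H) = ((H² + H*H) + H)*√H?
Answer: 6254/5 + 896*I/5 ≈ 1250.8 + 179.2*I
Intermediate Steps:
G(H) = √H*(H + 2*H²) (G(H) = ((H² + H²) + H)*√H = (2*H² + H)*√H = (H + 2*H²)*√H = √H*(H + 2*H²))
X = 7/5 - (-4 + 56*I)²/5 (X = 7/5 - (-4 + (-4)^(3/2)*(1 + 2*(-4)))²/5 = 7/5 - (-4 + (-8*I)*(1 - 8))²/5 = 7/5 - (-4 - 8*I*(-7))²/5 = 7/5 - (-4 + 56*I)²/5 ≈ 625.4 + 89.6*I)
U(2)*X = 2*(3127/5 + 448*I/5) = 6254/5 + 896*I/5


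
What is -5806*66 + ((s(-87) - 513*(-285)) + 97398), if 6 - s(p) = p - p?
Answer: -139587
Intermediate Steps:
s(p) = 6 (s(p) = 6 - (p - p) = 6 - 1*0 = 6 + 0 = 6)
-5806*66 + ((s(-87) - 513*(-285)) + 97398) = -5806*66 + ((6 - 513*(-285)) + 97398) = -383196 + ((6 + 146205) + 97398) = -383196 + (146211 + 97398) = -383196 + 243609 = -139587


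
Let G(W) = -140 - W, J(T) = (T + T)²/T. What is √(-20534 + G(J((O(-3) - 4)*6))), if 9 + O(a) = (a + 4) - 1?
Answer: I*√20362 ≈ 142.7*I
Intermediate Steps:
O(a) = -6 + a (O(a) = -9 + ((a + 4) - 1) = -9 + ((4 + a) - 1) = -9 + (3 + a) = -6 + a)
J(T) = 4*T (J(T) = (2*T)²/T = (4*T²)/T = 4*T)
√(-20534 + G(J((O(-3) - 4)*6))) = √(-20534 + (-140 - 4*((-6 - 3) - 4)*6)) = √(-20534 + (-140 - 4*(-9 - 4)*6)) = √(-20534 + (-140 - 4*(-13*6))) = √(-20534 + (-140 - 4*(-78))) = √(-20534 + (-140 - 1*(-312))) = √(-20534 + (-140 + 312)) = √(-20534 + 172) = √(-20362) = I*√20362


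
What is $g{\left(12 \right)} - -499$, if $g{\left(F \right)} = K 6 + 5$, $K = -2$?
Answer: $492$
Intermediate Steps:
$g{\left(F \right)} = -7$ ($g{\left(F \right)} = \left(-2\right) 6 + 5 = -12 + 5 = -7$)
$g{\left(12 \right)} - -499 = -7 - -499 = -7 + 499 = 492$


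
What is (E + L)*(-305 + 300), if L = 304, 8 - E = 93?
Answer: -1095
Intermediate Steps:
E = -85 (E = 8 - 1*93 = 8 - 93 = -85)
(E + L)*(-305 + 300) = (-85 + 304)*(-305 + 300) = 219*(-5) = -1095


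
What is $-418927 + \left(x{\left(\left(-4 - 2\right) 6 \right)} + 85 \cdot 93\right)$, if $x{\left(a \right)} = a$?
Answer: $-411058$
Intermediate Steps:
$-418927 + \left(x{\left(\left(-4 - 2\right) 6 \right)} + 85 \cdot 93\right) = -418927 + \left(\left(-4 - 2\right) 6 + 85 \cdot 93\right) = -418927 + \left(\left(-6\right) 6 + 7905\right) = -418927 + \left(-36 + 7905\right) = -418927 + 7869 = -411058$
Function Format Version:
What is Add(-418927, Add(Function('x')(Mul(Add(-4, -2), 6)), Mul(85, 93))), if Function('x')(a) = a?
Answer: -411058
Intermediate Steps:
Add(-418927, Add(Function('x')(Mul(Add(-4, -2), 6)), Mul(85, 93))) = Add(-418927, Add(Mul(Add(-4, -2), 6), Mul(85, 93))) = Add(-418927, Add(Mul(-6, 6), 7905)) = Add(-418927, Add(-36, 7905)) = Add(-418927, 7869) = -411058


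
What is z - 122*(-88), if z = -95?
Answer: 10641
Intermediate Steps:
z - 122*(-88) = -95 - 122*(-88) = -95 + 10736 = 10641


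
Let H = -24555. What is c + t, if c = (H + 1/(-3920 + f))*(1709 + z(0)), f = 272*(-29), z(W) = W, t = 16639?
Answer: -495320285357/11808 ≈ -4.1948e+7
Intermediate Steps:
f = -7888
c = -495516758669/11808 (c = (-24555 + 1/(-3920 - 7888))*(1709 + 0) = (-24555 + 1/(-11808))*1709 = (-24555 - 1/11808)*1709 = -289945441/11808*1709 = -495516758669/11808 ≈ -4.1964e+7)
c + t = -495516758669/11808 + 16639 = -495320285357/11808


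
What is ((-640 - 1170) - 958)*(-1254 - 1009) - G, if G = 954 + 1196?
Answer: 6261834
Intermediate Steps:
G = 2150
((-640 - 1170) - 958)*(-1254 - 1009) - G = ((-640 - 1170) - 958)*(-1254 - 1009) - 1*2150 = (-1810 - 958)*(-2263) - 2150 = -2768*(-2263) - 2150 = 6263984 - 2150 = 6261834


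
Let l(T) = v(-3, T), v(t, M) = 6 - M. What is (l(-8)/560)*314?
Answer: 157/20 ≈ 7.8500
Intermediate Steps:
l(T) = 6 - T
(l(-8)/560)*314 = ((6 - 1*(-8))/560)*314 = ((6 + 8)*(1/560))*314 = (14*(1/560))*314 = (1/40)*314 = 157/20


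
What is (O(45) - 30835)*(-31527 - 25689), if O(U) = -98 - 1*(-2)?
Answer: 1769748096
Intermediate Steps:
O(U) = -96 (O(U) = -98 + 2 = -96)
(O(45) - 30835)*(-31527 - 25689) = (-96 - 30835)*(-31527 - 25689) = -30931*(-57216) = 1769748096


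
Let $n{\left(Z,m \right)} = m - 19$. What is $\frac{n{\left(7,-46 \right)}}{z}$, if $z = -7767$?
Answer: $\frac{65}{7767} \approx 0.0083687$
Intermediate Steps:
$n{\left(Z,m \right)} = -19 + m$
$\frac{n{\left(7,-46 \right)}}{z} = \frac{-19 - 46}{-7767} = \left(-65\right) \left(- \frac{1}{7767}\right) = \frac{65}{7767}$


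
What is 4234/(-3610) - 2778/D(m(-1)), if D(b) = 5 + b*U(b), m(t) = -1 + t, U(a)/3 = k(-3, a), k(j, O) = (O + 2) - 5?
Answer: -1017677/12635 ≈ -80.544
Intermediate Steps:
k(j, O) = -3 + O (k(j, O) = (2 + O) - 5 = -3 + O)
U(a) = -9 + 3*a (U(a) = 3*(-3 + a) = -9 + 3*a)
D(b) = 5 + b*(-9 + 3*b)
4234/(-3610) - 2778/D(m(-1)) = 4234/(-3610) - 2778/(5 + 3*(-1 - 1)*(-3 + (-1 - 1))) = 4234*(-1/3610) - 2778/(5 + 3*(-2)*(-3 - 2)) = -2117/1805 - 2778/(5 + 3*(-2)*(-5)) = -2117/1805 - 2778/(5 + 30) = -2117/1805 - 2778/35 = -1017677/12635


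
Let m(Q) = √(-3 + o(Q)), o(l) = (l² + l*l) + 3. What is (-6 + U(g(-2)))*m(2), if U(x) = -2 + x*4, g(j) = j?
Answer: -32*√2 ≈ -45.255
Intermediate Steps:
U(x) = -2 + 4*x
o(l) = 3 + 2*l² (o(l) = (l² + l²) + 3 = 2*l² + 3 = 3 + 2*l²)
m(Q) = √2*√(Q²) (m(Q) = √(-3 + (3 + 2*Q²)) = √(2*Q²) = √2*√(Q²))
(-6 + U(g(-2)))*m(2) = (-6 + (-2 + 4*(-2)))*(√2*√(2²)) = (-6 + (-2 - 8))*(√2*√4) = (-6 - 10)*(√2*2) = -32*√2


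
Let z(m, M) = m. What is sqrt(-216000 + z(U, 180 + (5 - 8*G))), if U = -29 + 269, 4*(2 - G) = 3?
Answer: 4*I*sqrt(13485) ≈ 464.5*I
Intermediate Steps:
G = 5/4 (G = 2 - 1/4*3 = 2 - 3/4 = 5/4 ≈ 1.2500)
U = 240
sqrt(-216000 + z(U, 180 + (5 - 8*G))) = sqrt(-216000 + 240) = sqrt(-215760) = 4*I*sqrt(13485)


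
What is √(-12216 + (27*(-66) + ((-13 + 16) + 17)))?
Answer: I*√13978 ≈ 118.23*I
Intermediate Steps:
√(-12216 + (27*(-66) + ((-13 + 16) + 17))) = √(-12216 + (-1782 + (3 + 17))) = √(-12216 + (-1782 + 20)) = √(-12216 - 1762) = √(-13978) = I*√13978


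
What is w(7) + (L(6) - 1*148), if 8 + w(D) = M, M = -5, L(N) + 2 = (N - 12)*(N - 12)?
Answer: -127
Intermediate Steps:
L(N) = -2 + (-12 + N)² (L(N) = -2 + (N - 12)*(N - 12) = -2 + (-12 + N)*(-12 + N) = -2 + (-12 + N)²)
w(D) = -13 (w(D) = -8 - 5 = -13)
w(7) + (L(6) - 1*148) = -13 + ((-2 + (-12 + 6)²) - 1*148) = -13 + ((-2 + (-6)²) - 148) = -13 + ((-2 + 36) - 148) = -13 + (34 - 148) = -13 - 114 = -127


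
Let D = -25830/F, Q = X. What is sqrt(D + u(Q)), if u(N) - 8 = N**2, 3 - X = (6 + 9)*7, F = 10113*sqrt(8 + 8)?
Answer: sqrt(473243896058)/6742 ≈ 102.04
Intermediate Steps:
F = 40452 (F = 10113*sqrt(16) = 10113*4 = 40452)
X = -102 (X = 3 - (6 + 9)*7 = 3 - 15*7 = 3 - 1*105 = 3 - 105 = -102)
Q = -102
u(N) = 8 + N**2
D = -4305/6742 (D = -25830/40452 = -25830*1/40452 = -4305/6742 ≈ -0.63853)
sqrt(D + u(Q)) = sqrt(-4305/6742 + (8 + (-102)**2)) = sqrt(-4305/6742 + (8 + 10404)) = sqrt(-4305/6742 + 10412) = sqrt(70193399/6742) = sqrt(473243896058)/6742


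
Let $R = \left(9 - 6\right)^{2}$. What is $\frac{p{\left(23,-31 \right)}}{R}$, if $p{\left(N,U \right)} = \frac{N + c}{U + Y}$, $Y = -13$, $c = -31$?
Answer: $\frac{2}{99} \approx 0.020202$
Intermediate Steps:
$R = 9$ ($R = 3^{2} = 9$)
$p{\left(N,U \right)} = \frac{-31 + N}{-13 + U}$ ($p{\left(N,U \right)} = \frac{N - 31}{U - 13} = \frac{-31 + N}{-13 + U}$)
$\frac{p{\left(23,-31 \right)}}{R} = \frac{\frac{1}{-13 - 31} \left(-31 + 23\right)}{9} = \frac{1}{-44} \left(-8\right) \frac{1}{9} = \left(- \frac{1}{44}\right) \left(-8\right) \frac{1}{9} = \frac{2}{11} \cdot \frac{1}{9} = \frac{2}{99}$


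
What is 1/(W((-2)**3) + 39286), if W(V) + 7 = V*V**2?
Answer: 1/38767 ≈ 2.5795e-5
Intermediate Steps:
W(V) = -7 + V**3 (W(V) = -7 + V*V**2 = -7 + V**3)
1/(W((-2)**3) + 39286) = 1/((-7 + ((-2)**3)**3) + 39286) = 1/((-7 + (-8)**3) + 39286) = 1/((-7 - 512) + 39286) = 1/(-519 + 39286) = 1/38767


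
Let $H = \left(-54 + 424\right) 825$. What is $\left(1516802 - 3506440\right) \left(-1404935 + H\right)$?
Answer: $2187975064030$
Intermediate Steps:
$H = 305250$ ($H = 370 \cdot 825 = 305250$)
$\left(1516802 - 3506440\right) \left(-1404935 + H\right) = \left(1516802 - 3506440\right) \left(-1404935 + 305250\right) = \left(1516802 - 3506440\right) \left(-1099685\right) = \left(-1989638\right) \left(-1099685\right) = 2187975064030$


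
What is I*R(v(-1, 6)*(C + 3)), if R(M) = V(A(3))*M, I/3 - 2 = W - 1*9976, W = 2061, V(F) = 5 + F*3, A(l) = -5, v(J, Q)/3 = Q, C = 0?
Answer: 12819060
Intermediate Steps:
v(J, Q) = 3*Q
V(F) = 5 + 3*F
I = -23739 (I = 6 + 3*(2061 - 1*9976) = 6 + 3*(2061 - 9976) = 6 + 3*(-7915) = 6 - 23745 = -23739)
R(M) = -10*M (R(M) = (5 + 3*(-5))*M = (5 - 15)*M = -10*M)
I*R(v(-1, 6)*(C + 3)) = -(-237390)*(3*6)*(0 + 3) = -(-237390)*18*3 = -(-237390)*54 = -23739*(-540) = 12819060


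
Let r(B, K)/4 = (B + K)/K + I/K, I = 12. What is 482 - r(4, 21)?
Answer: 9974/21 ≈ 474.95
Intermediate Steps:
r(B, K) = 48/K + 4*(B + K)/K (r(B, K) = 4*((B + K)/K + 12/K) = 4*(12/K + (B + K)/K) = 48/K + 4*(B + K)/K)
482 - r(4, 21) = 482 - 4*(12 + 4 + 21)/21 = 482 - 4*37/21 = 482 - 1*148/21 = 482 - 148/21 = 9974/21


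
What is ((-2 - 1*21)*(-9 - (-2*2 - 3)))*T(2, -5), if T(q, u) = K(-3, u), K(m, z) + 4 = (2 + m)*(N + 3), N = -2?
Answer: -230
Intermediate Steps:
K(m, z) = -2 + m (K(m, z) = -4 + (2 + m)*(-2 + 3) = -4 + (2 + m)*1 = -4 + (2 + m) = -2 + m)
T(q, u) = -5 (T(q, u) = -2 - 3 = -5)
((-2 - 1*21)*(-9 - (-2*2 - 3)))*T(2, -5) = ((-2 - 1*21)*(-9 - (-2*2 - 3)))*(-5) = ((-2 - 21)*(-9 - (-4 - 3)))*(-5) = -23*(-9 - 1*(-7))*(-5) = -23*(-9 + 7)*(-5) = -23*(-2)*(-5) = 46*(-5) = -230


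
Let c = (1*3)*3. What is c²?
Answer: 81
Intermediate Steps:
c = 9 (c = 3*3 = 9)
c² = 9² = 81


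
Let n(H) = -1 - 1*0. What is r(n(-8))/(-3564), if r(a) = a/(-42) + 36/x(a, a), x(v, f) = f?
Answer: 1511/149688 ≈ 0.010094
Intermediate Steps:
n(H) = -1 (n(H) = -1 + 0 = -1)
r(a) = 36/a - a/42 (r(a) = a/(-42) + 36/a = a*(-1/42) + 36/a = -a/42 + 36/a = 36/a - a/42)
r(n(-8))/(-3564) = (36/(-1) - 1/42*(-1))/(-3564) = (36*(-1) + 1/42)*(-1/3564) = (-36 + 1/42)*(-1/3564) = -1511/42*(-1/3564) = 1511/149688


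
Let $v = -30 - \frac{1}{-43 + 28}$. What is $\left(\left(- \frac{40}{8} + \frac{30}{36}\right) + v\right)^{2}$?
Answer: $\frac{116281}{100} \approx 1162.8$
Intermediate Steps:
$v = - \frac{449}{15}$ ($v = -30 - \frac{1}{-15} = -30 - - \frac{1}{15} = -30 + \frac{1}{15} = - \frac{449}{15} \approx -29.933$)
$\left(\left(- \frac{40}{8} + \frac{30}{36}\right) + v\right)^{2} = \left(\left(- \frac{40}{8} + \frac{30}{36}\right) - \frac{449}{15}\right)^{2} = \left(\left(\left(-40\right) \frac{1}{8} + 30 \cdot \frac{1}{36}\right) - \frac{449}{15}\right)^{2} = \left(\left(-5 + \frac{5}{6}\right) - \frac{449}{15}\right)^{2} = \left(- \frac{25}{6} - \frac{449}{15}\right)^{2} = \left(- \frac{341}{10}\right)^{2} = \frac{116281}{100}$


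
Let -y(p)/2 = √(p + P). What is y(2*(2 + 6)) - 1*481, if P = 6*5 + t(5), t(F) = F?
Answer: -481 - 2*√51 ≈ -495.28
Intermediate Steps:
P = 35 (P = 6*5 + 5 = 30 + 5 = 35)
y(p) = -2*√(35 + p) (y(p) = -2*√(p + 35) = -2*√(35 + p))
y(2*(2 + 6)) - 1*481 = -2*√(35 + 2*(2 + 6)) - 1*481 = -2*√(35 + 2*8) - 481 = -2*√(35 + 16) - 481 = -2*√51 - 481 = -481 - 2*√51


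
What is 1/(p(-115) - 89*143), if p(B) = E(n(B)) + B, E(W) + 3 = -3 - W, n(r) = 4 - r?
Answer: -1/12967 ≈ -7.7119e-5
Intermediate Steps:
E(W) = -6 - W (E(W) = -3 + (-3 - W) = -6 - W)
p(B) = -10 + 2*B (p(B) = (-6 - (4 - B)) + B = (-6 + (-4 + B)) + B = (-10 + B) + B = -10 + 2*B)
1/(p(-115) - 89*143) = 1/((-10 + 2*(-115)) - 89*143) = 1/((-10 - 230) - 12727) = 1/(-240 - 12727) = 1/(-12967) = -1/12967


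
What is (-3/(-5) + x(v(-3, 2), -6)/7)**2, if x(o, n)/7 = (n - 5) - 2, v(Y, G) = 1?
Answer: 3844/25 ≈ 153.76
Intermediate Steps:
x(o, n) = -49 + 7*n (x(o, n) = 7*((n - 5) - 2) = 7*((-5 + n) - 2) = 7*(-7 + n) = -49 + 7*n)
(-3/(-5) + x(v(-3, 2), -6)/7)**2 = (-3/(-5) + (-49 + 7*(-6))/7)**2 = (-3*(-1/5) + (-49 - 42)*(1/7))**2 = (3/5 - 91*1/7)**2 = (3/5 - 13)**2 = (-62/5)**2 = 3844/25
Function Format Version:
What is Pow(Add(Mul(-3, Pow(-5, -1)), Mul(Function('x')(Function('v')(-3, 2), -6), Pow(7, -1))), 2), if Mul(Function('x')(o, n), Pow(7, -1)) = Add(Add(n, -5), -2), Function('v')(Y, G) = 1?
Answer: Rational(3844, 25) ≈ 153.76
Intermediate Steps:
Function('x')(o, n) = Add(-49, Mul(7, n)) (Function('x')(o, n) = Mul(7, Add(Add(n, -5), -2)) = Mul(7, Add(Add(-5, n), -2)) = Mul(7, Add(-7, n)) = Add(-49, Mul(7, n)))
Pow(Add(Mul(-3, Pow(-5, -1)), Mul(Function('x')(Function('v')(-3, 2), -6), Pow(7, -1))), 2) = Pow(Add(Mul(-3, Pow(-5, -1)), Mul(Add(-49, Mul(7, -6)), Pow(7, -1))), 2) = Pow(Add(Mul(-3, Rational(-1, 5)), Mul(Add(-49, -42), Rational(1, 7))), 2) = Pow(Add(Rational(3, 5), Mul(-91, Rational(1, 7))), 2) = Pow(Add(Rational(3, 5), -13), 2) = Pow(Rational(-62, 5), 2) = Rational(3844, 25)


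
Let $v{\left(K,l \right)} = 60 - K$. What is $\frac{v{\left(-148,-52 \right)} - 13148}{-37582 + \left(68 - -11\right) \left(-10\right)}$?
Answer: $\frac{3235}{9593} \approx 0.33722$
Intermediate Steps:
$\frac{v{\left(-148,-52 \right)} - 13148}{-37582 + \left(68 - -11\right) \left(-10\right)} = \frac{\left(60 - -148\right) - 13148}{-37582 + \left(68 - -11\right) \left(-10\right)} = \frac{\left(60 + 148\right) - 13148}{-37582 + \left(68 + \left(-20 + 31\right)\right) \left(-10\right)} = \frac{208 - 13148}{-37582 + \left(68 + 11\right) \left(-10\right)} = - \frac{12940}{-37582 + 79 \left(-10\right)} = - \frac{12940}{-37582 - 790} = - \frac{12940}{-38372} = \left(-12940\right) \left(- \frac{1}{38372}\right) = \frac{3235}{9593}$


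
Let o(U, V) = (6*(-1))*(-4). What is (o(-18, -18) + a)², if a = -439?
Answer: 172225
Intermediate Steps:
o(U, V) = 24 (o(U, V) = -6*(-4) = 24)
(o(-18, -18) + a)² = (24 - 439)² = (-415)² = 172225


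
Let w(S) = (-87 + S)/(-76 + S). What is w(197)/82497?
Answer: 10/907467 ≈ 1.1020e-5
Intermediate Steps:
w(S) = (-87 + S)/(-76 + S)
w(197)/82497 = ((-87 + 197)/(-76 + 197))/82497 = (110/121)*(1/82497) = ((1/121)*110)*(1/82497) = (10/11)*(1/82497) = 10/907467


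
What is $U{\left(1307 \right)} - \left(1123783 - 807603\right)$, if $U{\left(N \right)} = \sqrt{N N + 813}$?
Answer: $-316180 + \sqrt{1709062} \approx -3.1487 \cdot 10^{5}$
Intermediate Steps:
$U{\left(N \right)} = \sqrt{813 + N^{2}}$ ($U{\left(N \right)} = \sqrt{N^{2} + 813} = \sqrt{813 + N^{2}}$)
$U{\left(1307 \right)} - \left(1123783 - 807603\right) = \sqrt{813 + 1307^{2}} - \left(1123783 - 807603\right) = \sqrt{813 + 1708249} - 316180 = \sqrt{1709062} - 316180 = -316180 + \sqrt{1709062}$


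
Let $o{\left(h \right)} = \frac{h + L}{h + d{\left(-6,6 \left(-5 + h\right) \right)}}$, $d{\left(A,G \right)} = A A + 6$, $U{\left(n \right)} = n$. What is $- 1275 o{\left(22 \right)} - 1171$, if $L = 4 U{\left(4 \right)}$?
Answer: $- \frac{61697}{32} \approx -1928.0$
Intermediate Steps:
$d{\left(A,G \right)} = 6 + A^{2}$ ($d{\left(A,G \right)} = A^{2} + 6 = 6 + A^{2}$)
$L = 16$ ($L = 4 \cdot 4 = 16$)
$o{\left(h \right)} = \frac{16 + h}{42 + h}$ ($o{\left(h \right)} = \frac{h + 16}{h + \left(6 + \left(-6\right)^{2}\right)} = \frac{16 + h}{h + \left(6 + 36\right)} = \frac{16 + h}{h + 42} = \frac{16 + h}{42 + h}$)
$- 1275 o{\left(22 \right)} - 1171 = - 1275 \frac{16 + 22}{42 + 22} - 1171 = - 1275 \cdot \frac{1}{64} \cdot 38 - 1171 = \left(-1275\right) \frac{19}{32} - 1171 = - \frac{24225}{32} - 1171 = - \frac{61697}{32}$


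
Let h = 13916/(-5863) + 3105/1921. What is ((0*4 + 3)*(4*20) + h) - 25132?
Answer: -280362718137/11262823 ≈ -24893.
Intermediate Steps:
h = -8528021/11262823 (h = 13916*(-1/5863) + 3105*(1/1921) = -13916/5863 + 3105/1921 = -8528021/11262823 ≈ -0.75718)
((0*4 + 3)*(4*20) + h) - 25132 = ((0*4 + 3)*(4*20) - 8528021/11262823) - 25132 = ((0 + 3)*80 - 8528021/11262823) - 25132 = (3*80 - 8528021/11262823) - 25132 = (240 - 8528021/11262823) - 25132 = 2694549499/11262823 - 25132 = -280362718137/11262823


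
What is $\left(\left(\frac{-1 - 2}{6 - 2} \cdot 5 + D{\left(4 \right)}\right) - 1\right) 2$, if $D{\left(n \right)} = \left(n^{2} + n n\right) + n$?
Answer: $\frac{125}{2} \approx 62.5$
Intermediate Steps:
$D{\left(n \right)} = n + 2 n^{2}$ ($D{\left(n \right)} = \left(n^{2} + n^{2}\right) + n = 2 n^{2} + n = n + 2 n^{2}$)
$\left(\left(\frac{-1 - 2}{6 - 2} \cdot 5 + D{\left(4 \right)}\right) - 1\right) 2 = \left(\left(\frac{-1 - 2}{6 - 2} \cdot 5 + 4 \left(1 + 2 \cdot 4\right)\right) - 1\right) 2 = \left(\left(- \frac{3}{4} \cdot 5 + 4 \left(1 + 8\right)\right) - 1\right) 2 = \left(\left(\left(-3\right) \frac{1}{4} \cdot 5 + 4 \cdot 9\right) - 1\right) 2 = \left(\left(\left(- \frac{3}{4}\right) 5 + 36\right) - 1\right) 2 = \left(\left(- \frac{15}{4} + 36\right) - 1\right) 2 = \left(\frac{129}{4} - 1\right) 2 = \frac{125}{4} \cdot 2 = \frac{125}{2}$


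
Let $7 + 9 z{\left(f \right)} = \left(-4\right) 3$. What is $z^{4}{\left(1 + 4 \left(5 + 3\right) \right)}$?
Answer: $\frac{130321}{6561} \approx 19.863$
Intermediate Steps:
$z{\left(f \right)} = - \frac{19}{9}$ ($z{\left(f \right)} = - \frac{7}{9} + \frac{\left(-4\right) 3}{9} = - \frac{7}{9} + \frac{1}{9} \left(-12\right) = - \frac{7}{9} - \frac{4}{3} = - \frac{19}{9}$)
$z^{4}{\left(1 + 4 \left(5 + 3\right) \right)} = \left(- \frac{19}{9}\right)^{4} = \frac{130321}{6561}$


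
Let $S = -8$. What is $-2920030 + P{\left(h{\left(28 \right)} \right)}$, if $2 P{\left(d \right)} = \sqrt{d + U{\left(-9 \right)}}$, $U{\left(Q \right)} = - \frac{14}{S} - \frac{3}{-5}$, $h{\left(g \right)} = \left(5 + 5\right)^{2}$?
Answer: $-2920030 + \frac{\sqrt{10235}}{20} \approx -2.92 \cdot 10^{6}$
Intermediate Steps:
$h{\left(g \right)} = 100$ ($h{\left(g \right)} = 10^{2} = 100$)
$U{\left(Q \right)} = \frac{47}{20}$ ($U{\left(Q \right)} = - \frac{14}{-8} - \frac{3}{-5} = \left(-14\right) \left(- \frac{1}{8}\right) - - \frac{3}{5} = \frac{7}{4} + \frac{3}{5} = \frac{47}{20}$)
$P{\left(d \right)} = \frac{\sqrt{\frac{47}{20} + d}}{2}$ ($P{\left(d \right)} = \frac{\sqrt{d + \frac{47}{20}}}{2} = \frac{\sqrt{\frac{47}{20} + d}}{2}$)
$-2920030 + P{\left(h{\left(28 \right)} \right)} = -2920030 + \frac{\sqrt{235 + 100 \cdot 100}}{20} = -2920030 + \frac{\sqrt{235 + 10000}}{20} = -2920030 + \frac{\sqrt{10235}}{20}$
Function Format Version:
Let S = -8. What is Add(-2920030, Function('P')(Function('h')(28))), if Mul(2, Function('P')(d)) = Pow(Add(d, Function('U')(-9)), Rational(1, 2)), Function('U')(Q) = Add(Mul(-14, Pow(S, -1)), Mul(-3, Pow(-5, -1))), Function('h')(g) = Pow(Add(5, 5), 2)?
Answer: Add(-2920030, Mul(Rational(1, 20), Pow(10235, Rational(1, 2)))) ≈ -2.9200e+6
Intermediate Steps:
Function('h')(g) = 100 (Function('h')(g) = Pow(10, 2) = 100)
Function('U')(Q) = Rational(47, 20) (Function('U')(Q) = Add(Mul(-14, Pow(-8, -1)), Mul(-3, Pow(-5, -1))) = Add(Mul(-14, Rational(-1, 8)), Mul(-3, Rational(-1, 5))) = Add(Rational(7, 4), Rational(3, 5)) = Rational(47, 20))
Function('P')(d) = Mul(Rational(1, 2), Pow(Add(Rational(47, 20), d), Rational(1, 2))) (Function('P')(d) = Mul(Rational(1, 2), Pow(Add(d, Rational(47, 20)), Rational(1, 2))) = Mul(Rational(1, 2), Pow(Add(Rational(47, 20), d), Rational(1, 2))))
Add(-2920030, Function('P')(Function('h')(28))) = Add(-2920030, Mul(Rational(1, 20), Pow(Add(235, Mul(100, 100)), Rational(1, 2)))) = Add(-2920030, Mul(Rational(1, 20), Pow(Add(235, 10000), Rational(1, 2)))) = Add(-2920030, Mul(Rational(1, 20), Pow(10235, Rational(1, 2))))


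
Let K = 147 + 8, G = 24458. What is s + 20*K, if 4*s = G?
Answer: 18429/2 ≈ 9214.5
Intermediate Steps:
K = 155
s = 12229/2 (s = (¼)*24458 = 12229/2 ≈ 6114.5)
s + 20*K = 12229/2 + 20*155 = 12229/2 + 3100 = 18429/2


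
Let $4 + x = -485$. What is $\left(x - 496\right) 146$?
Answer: $-143810$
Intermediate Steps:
$x = -489$ ($x = -4 - 485 = -489$)
$\left(x - 496\right) 146 = \left(-489 - 496\right) 146 = \left(-985\right) 146 = -143810$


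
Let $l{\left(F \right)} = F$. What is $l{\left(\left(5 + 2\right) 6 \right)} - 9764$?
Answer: $-9722$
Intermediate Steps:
$l{\left(\left(5 + 2\right) 6 \right)} - 9764 = \left(5 + 2\right) 6 - 9764 = 7 \cdot 6 - 9764 = 42 - 9764 = -9722$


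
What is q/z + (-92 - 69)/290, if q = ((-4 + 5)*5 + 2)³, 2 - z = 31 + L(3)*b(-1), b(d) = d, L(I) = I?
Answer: -25914/1885 ≈ -13.747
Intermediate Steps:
z = -26 (z = 2 - (31 + 3*(-1)) = 2 - (31 - 3) = 2 - 1*28 = 2 - 28 = -26)
q = 343 (q = (1*5 + 2)³ = (5 + 2)³ = 7³ = 343)
q/z + (-92 - 69)/290 = 343/(-26) + (-92 - 69)/290 = 343*(-1/26) - 161*1/290 = -343/26 - 161/290 = -25914/1885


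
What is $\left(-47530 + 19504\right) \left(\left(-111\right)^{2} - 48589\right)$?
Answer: $1016446968$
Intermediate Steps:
$\left(-47530 + 19504\right) \left(\left(-111\right)^{2} - 48589\right) = - 28026 \left(12321 - 48589\right) = \left(-28026\right) \left(-36268\right) = 1016446968$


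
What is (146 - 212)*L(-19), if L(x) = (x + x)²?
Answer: -95304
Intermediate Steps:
L(x) = 4*x² (L(x) = (2*x)² = 4*x²)
(146 - 212)*L(-19) = (146 - 212)*(4*(-19)²) = -264*361 = -66*1444 = -95304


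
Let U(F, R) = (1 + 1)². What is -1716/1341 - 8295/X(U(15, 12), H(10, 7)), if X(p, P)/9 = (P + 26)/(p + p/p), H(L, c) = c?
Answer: -2078801/14751 ≈ -140.93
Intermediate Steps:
U(F, R) = 4 (U(F, R) = 2² = 4)
X(p, P) = 9*(26 + P)/(1 + p) (X(p, P) = 9*((P + 26)/(p + p/p)) = 9*((26 + P)/(p + 1)) = 9*((26 + P)/(1 + p)) = 9*(26 + P)/(1 + p))
-1716/1341 - 8295/X(U(15, 12), H(10, 7)) = -1716/1341 - 8295*(1 + 4)/(9*(26 + 7)) = -1716*1/1341 - 8295/(9*33/5) = -572/447 - 8295/(9*(⅕)*33) = -572/447 - 8295/297/5 = -572/447 - 8295*5/297 = -572/447 - 13825/99 = -2078801/14751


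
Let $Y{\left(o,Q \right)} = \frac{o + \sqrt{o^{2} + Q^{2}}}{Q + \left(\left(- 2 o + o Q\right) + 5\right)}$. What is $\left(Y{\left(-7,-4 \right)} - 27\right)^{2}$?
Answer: $\frac{\left(1168 - \sqrt{65}\right)^{2}}{1849} \approx 727.67$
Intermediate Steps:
$Y{\left(o,Q \right)} = \frac{o + \sqrt{Q^{2} + o^{2}}}{5 + Q - 2 o + Q o}$ ($Y{\left(o,Q \right)} = \frac{o + \sqrt{Q^{2} + o^{2}}}{Q + \left(\left(- 2 o + Q o\right) + 5\right)} = \frac{o + \sqrt{Q^{2} + o^{2}}}{Q + \left(5 - 2 o + Q o\right)} = \frac{o + \sqrt{Q^{2} + o^{2}}}{5 + Q - 2 o + Q o}$)
$\left(Y{\left(-7,-4 \right)} - 27\right)^{2} = \left(\frac{-7 + \sqrt{\left(-4\right)^{2} + \left(-7\right)^{2}}}{5 - 4 - -14 - -28} - 27\right)^{2} = \left(\frac{-7 + \sqrt{16 + 49}}{5 - 4 + 14 + 28} - 27\right)^{2} = \left(\frac{-7 + \sqrt{65}}{43} - 27\right)^{2} = \left(\left(- \frac{7}{43} + \frac{\sqrt{65}}{43}\right) - 27\right)^{2} = \left(- \frac{1168}{43} + \frac{\sqrt{65}}{43}\right)^{2}$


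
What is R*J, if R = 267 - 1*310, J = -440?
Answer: 18920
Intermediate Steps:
R = -43 (R = 267 - 310 = -43)
R*J = -43*(-440) = 18920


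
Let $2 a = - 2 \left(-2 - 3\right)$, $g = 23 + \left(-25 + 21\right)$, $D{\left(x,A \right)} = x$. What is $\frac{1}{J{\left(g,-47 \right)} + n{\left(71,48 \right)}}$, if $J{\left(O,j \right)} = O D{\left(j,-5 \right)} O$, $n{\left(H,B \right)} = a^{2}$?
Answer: $- \frac{1}{16942} \approx -5.9025 \cdot 10^{-5}$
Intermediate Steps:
$g = 19$ ($g = 23 - 4 = 19$)
$a = 5$ ($a = \frac{\left(-2\right) \left(-2 - 3\right)}{2} = \frac{\left(-2\right) \left(-5\right)}{2} = \frac{1}{2} \cdot 10 = 5$)
$n{\left(H,B \right)} = 25$ ($n{\left(H,B \right)} = 5^{2} = 25$)
$J{\left(O,j \right)} = j O^{2}$ ($J{\left(O,j \right)} = O j O = j O^{2}$)
$\frac{1}{J{\left(g,-47 \right)} + n{\left(71,48 \right)}} = \frac{1}{- 47 \cdot 19^{2} + 25} = \frac{1}{\left(-47\right) 361 + 25} = \frac{1}{-16967 + 25} = \frac{1}{-16942} = - \frac{1}{16942}$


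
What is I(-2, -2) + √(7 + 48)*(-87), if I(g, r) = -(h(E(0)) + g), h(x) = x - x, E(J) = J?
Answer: 2 - 87*√55 ≈ -643.21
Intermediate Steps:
h(x) = 0
I(g, r) = -g (I(g, r) = -(0 + g) = -g)
I(-2, -2) + √(7 + 48)*(-87) = -1*(-2) + √(7 + 48)*(-87) = 2 + √55*(-87) = 2 - 87*√55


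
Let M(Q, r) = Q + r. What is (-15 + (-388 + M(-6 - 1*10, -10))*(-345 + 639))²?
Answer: 14818436361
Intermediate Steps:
(-15 + (-388 + M(-6 - 1*10, -10))*(-345 + 639))² = (-15 + (-388 + ((-6 - 1*10) - 10))*(-345 + 639))² = (-15 + (-388 + ((-6 - 10) - 10))*294)² = (-15 + (-388 + (-16 - 10))*294)² = (-15 + (-388 - 26)*294)² = (-15 - 414*294)² = (-15 - 121716)² = (-121731)² = 14818436361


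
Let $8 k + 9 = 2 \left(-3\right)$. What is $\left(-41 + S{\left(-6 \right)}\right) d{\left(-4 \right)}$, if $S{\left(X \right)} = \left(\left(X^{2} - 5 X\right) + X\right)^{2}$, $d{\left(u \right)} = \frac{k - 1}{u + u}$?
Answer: $\frac{81857}{64} \approx 1279.0$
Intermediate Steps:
$k = - \frac{15}{8}$ ($k = - \frac{9}{8} + \frac{2 \left(-3\right)}{8} = - \frac{9}{8} + \frac{1}{8} \left(-6\right) = - \frac{9}{8} - \frac{3}{4} = - \frac{15}{8} \approx -1.875$)
$d{\left(u \right)} = - \frac{23}{16 u}$ ($d{\left(u \right)} = \frac{- \frac{15}{8} - 1}{u + u} = - \frac{23}{8 \cdot 2 u} = - \frac{23 \frac{1}{2 u}}{8} = - \frac{23}{16 u}$)
$S{\left(X \right)} = \left(X^{2} - 4 X\right)^{2}$
$\left(-41 + S{\left(-6 \right)}\right) d{\left(-4 \right)} = \left(-41 + \left(-6\right)^{2} \left(-4 - 6\right)^{2}\right) \left(- \frac{23}{16 \left(-4\right)}\right) = \left(-41 + 36 \left(-10\right)^{2}\right) \left(\left(- \frac{23}{16}\right) \left(- \frac{1}{4}\right)\right) = \left(-41 + 36 \cdot 100\right) \frac{23}{64} = \left(-41 + 3600\right) \frac{23}{64} = 3559 \cdot \frac{23}{64} = \frac{81857}{64}$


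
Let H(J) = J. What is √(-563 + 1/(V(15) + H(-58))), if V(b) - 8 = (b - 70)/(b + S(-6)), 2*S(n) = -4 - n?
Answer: I*√45731195/285 ≈ 23.728*I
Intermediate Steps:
S(n) = -2 - n/2 (S(n) = (-4 - n)/2 = -2 - n/2)
V(b) = 8 + (-70 + b)/(1 + b) (V(b) = 8 + (b - 70)/(b + (-2 - ½*(-6))) = 8 + (-70 + b)/(b + (-2 + 3)) = 8 + (-70 + b)/(b + 1) = 8 + (-70 + b)/(1 + b))
√(-563 + 1/(V(15) + H(-58))) = √(-563 + 1/((-62 + 9*15)/(1 + 15) - 58)) = √(-563 + 1/((-62 + 135)/16 - 58)) = √(-563 + 1/((1/16)*73 - 58)) = √(-563 + 1/(73/16 - 58)) = √(-563 + 1/(-855/16)) = √(-563 - 16/855) = √(-481381/855) = I*√45731195/285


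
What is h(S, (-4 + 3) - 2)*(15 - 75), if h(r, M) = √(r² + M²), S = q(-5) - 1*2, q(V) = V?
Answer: -60*√58 ≈ -456.95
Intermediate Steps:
S = -7 (S = -5 - 1*2 = -5 - 2 = -7)
h(r, M) = √(M² + r²)
h(S, (-4 + 3) - 2)*(15 - 75) = √(((-4 + 3) - 2)² + (-7)²)*(15 - 75) = √((-1 - 2)² + 49)*(-60) = √((-3)² + 49)*(-60) = √(9 + 49)*(-60) = √58*(-60) = -60*√58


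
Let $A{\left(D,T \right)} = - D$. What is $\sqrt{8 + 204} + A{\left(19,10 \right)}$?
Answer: $-19 + 2 \sqrt{53} \approx -4.4398$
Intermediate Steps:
$\sqrt{8 + 204} + A{\left(19,10 \right)} = \sqrt{8 + 204} - 19 = \sqrt{212} - 19 = 2 \sqrt{53} - 19 = -19 + 2 \sqrt{53}$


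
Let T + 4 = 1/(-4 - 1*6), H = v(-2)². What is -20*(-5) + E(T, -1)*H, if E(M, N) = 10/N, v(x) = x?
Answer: 60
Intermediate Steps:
H = 4 (H = (-2)² = 4)
T = -41/10 (T = -4 + 1/(-4 - 1*6) = -4 + 1/(-4 - 6) = -4 + 1/(-10) = -4 - ⅒ = -41/10 ≈ -4.1000)
-20*(-5) + E(T, -1)*H = -20*(-5) + (10/(-1))*4 = 100 + (10*(-1))*4 = 100 - 10*4 = 100 - 40 = 60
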